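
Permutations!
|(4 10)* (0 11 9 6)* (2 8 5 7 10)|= |(0 11 9 6)(2 8 5 7 10 4)|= 12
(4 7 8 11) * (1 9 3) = (1 9 3)(4 7 8 11) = [0, 9, 2, 1, 7, 5, 6, 8, 11, 3, 10, 4]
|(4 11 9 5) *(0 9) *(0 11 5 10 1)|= 4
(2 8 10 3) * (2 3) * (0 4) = (0 4)(2 8 10) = [4, 1, 8, 3, 0, 5, 6, 7, 10, 9, 2]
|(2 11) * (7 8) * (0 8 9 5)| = |(0 8 7 9 5)(2 11)| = 10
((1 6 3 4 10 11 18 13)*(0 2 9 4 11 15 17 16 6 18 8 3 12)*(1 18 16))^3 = (0 4 17 6 2 10 1 12 9 15 16)(13 18)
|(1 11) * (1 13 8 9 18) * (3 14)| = 6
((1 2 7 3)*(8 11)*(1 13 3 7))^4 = (13)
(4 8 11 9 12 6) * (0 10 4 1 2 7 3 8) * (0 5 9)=(0 10 4 5 9 12 6 1 2 7 3 8 11)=[10, 2, 7, 8, 5, 9, 1, 3, 11, 12, 4, 0, 6]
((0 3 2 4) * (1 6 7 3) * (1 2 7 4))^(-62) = (7)(0 6 2 4 1)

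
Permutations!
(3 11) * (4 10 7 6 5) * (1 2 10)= (1 2 10 7 6 5 4)(3 11)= [0, 2, 10, 11, 1, 4, 5, 6, 8, 9, 7, 3]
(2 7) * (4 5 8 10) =(2 7)(4 5 8 10) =[0, 1, 7, 3, 5, 8, 6, 2, 10, 9, 4]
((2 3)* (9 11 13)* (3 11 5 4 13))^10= ((2 11 3)(4 13 9 5))^10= (2 11 3)(4 9)(5 13)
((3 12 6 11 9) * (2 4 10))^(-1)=(2 10 4)(3 9 11 6 12)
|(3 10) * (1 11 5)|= 6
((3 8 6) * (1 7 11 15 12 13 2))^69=(1 2 13 12 15 11 7)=((1 7 11 15 12 13 2)(3 8 6))^69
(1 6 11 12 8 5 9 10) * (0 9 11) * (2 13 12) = (0 9 10 1 6)(2 13 12 8 5 11) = [9, 6, 13, 3, 4, 11, 0, 7, 5, 10, 1, 2, 8, 12]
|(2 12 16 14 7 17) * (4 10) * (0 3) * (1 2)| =|(0 3)(1 2 12 16 14 7 17)(4 10)| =14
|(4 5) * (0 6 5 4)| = 3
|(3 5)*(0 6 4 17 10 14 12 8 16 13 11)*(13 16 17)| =10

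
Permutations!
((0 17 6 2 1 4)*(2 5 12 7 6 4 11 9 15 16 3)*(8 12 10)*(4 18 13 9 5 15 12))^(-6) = ((0 17 18 13 9 12 7 6 15 16 3 2 1 11 5 10 8 4))^(-6) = (0 1 7)(2 12 4)(3 9 8)(5 15 18)(6 17 11)(10 16 13)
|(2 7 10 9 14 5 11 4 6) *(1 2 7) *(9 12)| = 18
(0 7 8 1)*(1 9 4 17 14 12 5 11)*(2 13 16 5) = [7, 0, 13, 3, 17, 11, 6, 8, 9, 4, 10, 1, 2, 16, 12, 15, 5, 14] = (0 7 8 9 4 17 14 12 2 13 16 5 11 1)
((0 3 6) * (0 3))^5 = (3 6)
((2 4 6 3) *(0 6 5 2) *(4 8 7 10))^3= (2 10)(4 8)(5 7)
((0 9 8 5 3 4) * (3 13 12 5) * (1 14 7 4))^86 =((0 9 8 3 1 14 7 4)(5 13 12))^86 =(0 7 1 8)(3 9 4 14)(5 12 13)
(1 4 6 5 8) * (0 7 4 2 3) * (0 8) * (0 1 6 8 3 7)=[0, 2, 7, 3, 8, 1, 5, 4, 6]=(1 2 7 4 8 6 5)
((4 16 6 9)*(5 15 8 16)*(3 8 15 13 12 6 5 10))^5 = ((3 8 16 5 13 12 6 9 4 10))^5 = (3 12)(4 5)(6 8)(9 16)(10 13)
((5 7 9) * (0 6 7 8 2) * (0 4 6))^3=((2 4 6 7 9 5 8))^3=(2 7 8 6 5 4 9)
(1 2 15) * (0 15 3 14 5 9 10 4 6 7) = (0 15 1 2 3 14 5 9 10 4 6 7) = [15, 2, 3, 14, 6, 9, 7, 0, 8, 10, 4, 11, 12, 13, 5, 1]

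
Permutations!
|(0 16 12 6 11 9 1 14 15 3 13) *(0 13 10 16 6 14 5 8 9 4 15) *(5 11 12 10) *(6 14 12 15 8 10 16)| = 10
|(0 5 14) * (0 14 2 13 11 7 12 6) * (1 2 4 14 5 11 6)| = |(0 11 7 12 1 2 13 6)(4 14 5)| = 24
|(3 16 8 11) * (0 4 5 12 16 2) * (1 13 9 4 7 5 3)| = |(0 7 5 12 16 8 11 1 13 9 4 3 2)| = 13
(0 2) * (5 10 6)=(0 2)(5 10 6)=[2, 1, 0, 3, 4, 10, 5, 7, 8, 9, 6]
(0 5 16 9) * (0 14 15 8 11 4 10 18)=[5, 1, 2, 3, 10, 16, 6, 7, 11, 14, 18, 4, 12, 13, 15, 8, 9, 17, 0]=(0 5 16 9 14 15 8 11 4 10 18)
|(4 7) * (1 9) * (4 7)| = |(1 9)| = 2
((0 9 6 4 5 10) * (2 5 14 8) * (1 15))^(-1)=((0 9 6 4 14 8 2 5 10)(1 15))^(-1)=(0 10 5 2 8 14 4 6 9)(1 15)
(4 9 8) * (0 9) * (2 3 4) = (0 9 8 2 3 4) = [9, 1, 3, 4, 0, 5, 6, 7, 2, 8]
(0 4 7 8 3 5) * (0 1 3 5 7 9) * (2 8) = [4, 3, 8, 7, 9, 1, 6, 2, 5, 0] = (0 4 9)(1 3 7 2 8 5)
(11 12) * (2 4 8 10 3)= (2 4 8 10 3)(11 12)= [0, 1, 4, 2, 8, 5, 6, 7, 10, 9, 3, 12, 11]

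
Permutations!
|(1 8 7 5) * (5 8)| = 2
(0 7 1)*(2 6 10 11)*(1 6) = (0 7 6 10 11 2 1) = [7, 0, 1, 3, 4, 5, 10, 6, 8, 9, 11, 2]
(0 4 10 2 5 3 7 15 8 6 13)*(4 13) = (0 13)(2 5 3 7 15 8 6 4 10) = [13, 1, 5, 7, 10, 3, 4, 15, 6, 9, 2, 11, 12, 0, 14, 8]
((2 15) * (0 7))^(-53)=(0 7)(2 15)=((0 7)(2 15))^(-53)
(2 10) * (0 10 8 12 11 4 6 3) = (0 10 2 8 12 11 4 6 3) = [10, 1, 8, 0, 6, 5, 3, 7, 12, 9, 2, 4, 11]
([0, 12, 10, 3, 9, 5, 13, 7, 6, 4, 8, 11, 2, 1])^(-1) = (1 13 6 8 10 2 12)(4 9)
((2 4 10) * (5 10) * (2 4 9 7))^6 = (10)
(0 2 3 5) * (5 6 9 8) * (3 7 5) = [2, 1, 7, 6, 4, 0, 9, 5, 3, 8] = (0 2 7 5)(3 6 9 8)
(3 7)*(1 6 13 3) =(1 6 13 3 7) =[0, 6, 2, 7, 4, 5, 13, 1, 8, 9, 10, 11, 12, 3]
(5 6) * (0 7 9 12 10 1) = [7, 0, 2, 3, 4, 6, 5, 9, 8, 12, 1, 11, 10] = (0 7 9 12 10 1)(5 6)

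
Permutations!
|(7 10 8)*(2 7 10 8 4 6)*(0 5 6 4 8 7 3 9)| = |(0 5 6 2 3 9)(8 10)| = 6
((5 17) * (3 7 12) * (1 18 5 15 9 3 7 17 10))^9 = (1 18 5 10)(3 17 15 9)(7 12)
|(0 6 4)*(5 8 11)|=3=|(0 6 4)(5 8 11)|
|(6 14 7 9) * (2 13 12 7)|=7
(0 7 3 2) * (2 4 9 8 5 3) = (0 7 2)(3 4 9 8 5) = [7, 1, 0, 4, 9, 3, 6, 2, 5, 8]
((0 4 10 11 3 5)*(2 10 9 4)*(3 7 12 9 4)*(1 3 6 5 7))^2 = ((0 2 10 11 1 3 7 12 9 6 5))^2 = (0 10 1 7 9 5 2 11 3 12 6)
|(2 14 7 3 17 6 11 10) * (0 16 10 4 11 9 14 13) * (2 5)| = |(0 16 10 5 2 13)(3 17 6 9 14 7)(4 11)| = 6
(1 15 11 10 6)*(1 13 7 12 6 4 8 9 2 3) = [0, 15, 3, 1, 8, 5, 13, 12, 9, 2, 4, 10, 6, 7, 14, 11] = (1 15 11 10 4 8 9 2 3)(6 13 7 12)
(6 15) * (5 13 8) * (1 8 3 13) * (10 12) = (1 8 5)(3 13)(6 15)(10 12) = [0, 8, 2, 13, 4, 1, 15, 7, 5, 9, 12, 11, 10, 3, 14, 6]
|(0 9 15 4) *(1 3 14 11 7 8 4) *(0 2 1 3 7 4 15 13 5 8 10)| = 14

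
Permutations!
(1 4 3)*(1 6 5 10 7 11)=(1 4 3 6 5 10 7 11)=[0, 4, 2, 6, 3, 10, 5, 11, 8, 9, 7, 1]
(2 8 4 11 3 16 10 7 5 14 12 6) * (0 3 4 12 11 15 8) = (0 3 16 10 7 5 14 11 4 15 8 12 6 2) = [3, 1, 0, 16, 15, 14, 2, 5, 12, 9, 7, 4, 6, 13, 11, 8, 10]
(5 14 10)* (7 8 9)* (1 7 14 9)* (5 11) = (1 7 8)(5 9 14 10 11) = [0, 7, 2, 3, 4, 9, 6, 8, 1, 14, 11, 5, 12, 13, 10]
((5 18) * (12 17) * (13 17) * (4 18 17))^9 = (4 17)(5 13)(12 18) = ((4 18 5 17 12 13))^9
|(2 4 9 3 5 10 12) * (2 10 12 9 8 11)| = 20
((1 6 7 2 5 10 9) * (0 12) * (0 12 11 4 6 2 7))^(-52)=(12)(1 10 2 9 5)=((12)(0 11 4 6)(1 2 5 10 9))^(-52)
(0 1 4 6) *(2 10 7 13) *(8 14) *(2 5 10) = (0 1 4 6)(5 10 7 13)(8 14) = [1, 4, 2, 3, 6, 10, 0, 13, 14, 9, 7, 11, 12, 5, 8]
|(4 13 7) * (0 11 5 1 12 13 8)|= |(0 11 5 1 12 13 7 4 8)|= 9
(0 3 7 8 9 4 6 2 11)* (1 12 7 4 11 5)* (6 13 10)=(0 3 4 13 10 6 2 5 1 12 7 8 9 11)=[3, 12, 5, 4, 13, 1, 2, 8, 9, 11, 6, 0, 7, 10]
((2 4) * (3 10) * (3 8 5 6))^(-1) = ((2 4)(3 10 8 5 6))^(-1) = (2 4)(3 6 5 8 10)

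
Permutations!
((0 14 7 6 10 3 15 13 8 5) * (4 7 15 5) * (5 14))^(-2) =(3 6 4 13 14 10 7 8 15)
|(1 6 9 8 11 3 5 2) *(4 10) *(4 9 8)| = |(1 6 8 11 3 5 2)(4 10 9)| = 21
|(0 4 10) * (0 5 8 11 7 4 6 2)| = 6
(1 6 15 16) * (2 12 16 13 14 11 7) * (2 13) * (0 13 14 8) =[13, 6, 12, 3, 4, 5, 15, 14, 0, 9, 10, 7, 16, 8, 11, 2, 1] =(0 13 8)(1 6 15 2 12 16)(7 14 11)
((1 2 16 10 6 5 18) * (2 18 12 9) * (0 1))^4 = (0 1 18)(2 5 16 12 10 9 6)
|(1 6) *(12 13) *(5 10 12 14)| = 10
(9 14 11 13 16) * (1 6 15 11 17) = (1 6 15 11 13 16 9 14 17) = [0, 6, 2, 3, 4, 5, 15, 7, 8, 14, 10, 13, 12, 16, 17, 11, 9, 1]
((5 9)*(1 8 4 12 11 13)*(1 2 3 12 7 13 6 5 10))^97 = (1 3 10 2 9 13 5 7 6 4 11 8 12)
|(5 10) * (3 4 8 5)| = 5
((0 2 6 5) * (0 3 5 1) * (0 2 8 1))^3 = (0 2 8 6 1)(3 5)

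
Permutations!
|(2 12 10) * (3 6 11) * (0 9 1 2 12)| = 12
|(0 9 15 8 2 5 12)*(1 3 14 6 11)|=35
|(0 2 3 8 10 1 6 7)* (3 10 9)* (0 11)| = |(0 2 10 1 6 7 11)(3 8 9)| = 21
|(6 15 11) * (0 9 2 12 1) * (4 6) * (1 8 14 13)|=8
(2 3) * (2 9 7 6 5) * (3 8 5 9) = [0, 1, 8, 3, 4, 2, 9, 6, 5, 7] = (2 8 5)(6 9 7)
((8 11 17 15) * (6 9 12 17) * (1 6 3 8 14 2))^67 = ((1 6 9 12 17 15 14 2)(3 8 11))^67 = (1 12 14 6 17 2 9 15)(3 8 11)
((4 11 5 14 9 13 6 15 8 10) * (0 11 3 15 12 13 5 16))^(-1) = (0 16 11)(3 4 10 8 15)(5 9 14)(6 13 12) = ((0 11 16)(3 15 8 10 4)(5 14 9)(6 12 13))^(-1)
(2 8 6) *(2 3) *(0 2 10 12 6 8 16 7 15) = (0 2 16 7 15)(3 10 12 6) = [2, 1, 16, 10, 4, 5, 3, 15, 8, 9, 12, 11, 6, 13, 14, 0, 7]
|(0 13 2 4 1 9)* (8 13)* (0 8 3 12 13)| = 9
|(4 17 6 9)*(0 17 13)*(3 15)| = 6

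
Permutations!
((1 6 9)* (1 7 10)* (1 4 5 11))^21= (1 4 9 11 10 6 5 7)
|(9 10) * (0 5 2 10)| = |(0 5 2 10 9)| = 5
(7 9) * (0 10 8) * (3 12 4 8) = (0 10 3 12 4 8)(7 9) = [10, 1, 2, 12, 8, 5, 6, 9, 0, 7, 3, 11, 4]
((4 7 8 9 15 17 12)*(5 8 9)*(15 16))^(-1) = (4 12 17 15 16 9 7)(5 8)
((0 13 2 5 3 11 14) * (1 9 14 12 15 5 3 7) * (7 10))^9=((0 13 2 3 11 12 15 5 10 7 1 9 14))^9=(0 7 12 13 1 15 2 9 5 3 14 10 11)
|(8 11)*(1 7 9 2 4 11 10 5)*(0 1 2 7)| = 6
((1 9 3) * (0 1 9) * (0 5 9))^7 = (0 5 3 1 9) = ((0 1 5 9 3))^7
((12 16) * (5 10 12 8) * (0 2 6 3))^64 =((0 2 6 3)(5 10 12 16 8))^64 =(5 8 16 12 10)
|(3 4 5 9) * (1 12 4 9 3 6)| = |(1 12 4 5 3 9 6)| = 7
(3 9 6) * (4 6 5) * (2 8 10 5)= (2 8 10 5 4 6 3 9)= [0, 1, 8, 9, 6, 4, 3, 7, 10, 2, 5]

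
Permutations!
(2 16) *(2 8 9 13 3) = (2 16 8 9 13 3) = [0, 1, 16, 2, 4, 5, 6, 7, 9, 13, 10, 11, 12, 3, 14, 15, 8]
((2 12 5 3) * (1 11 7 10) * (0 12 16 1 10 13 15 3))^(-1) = ((0 12 5)(1 11 7 13 15 3 2 16))^(-1) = (0 5 12)(1 16 2 3 15 13 7 11)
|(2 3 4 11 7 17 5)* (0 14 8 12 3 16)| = |(0 14 8 12 3 4 11 7 17 5 2 16)| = 12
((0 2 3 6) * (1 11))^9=((0 2 3 6)(1 11))^9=(0 2 3 6)(1 11)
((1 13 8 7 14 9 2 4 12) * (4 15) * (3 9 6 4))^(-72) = ((1 13 8 7 14 6 4 12)(2 15 3 9))^(-72) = (15)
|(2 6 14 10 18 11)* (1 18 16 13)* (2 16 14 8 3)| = |(1 18 11 16 13)(2 6 8 3)(10 14)| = 20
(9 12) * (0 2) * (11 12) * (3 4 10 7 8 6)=(0 2)(3 4 10 7 8 6)(9 11 12)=[2, 1, 0, 4, 10, 5, 3, 8, 6, 11, 7, 12, 9]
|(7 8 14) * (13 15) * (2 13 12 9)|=15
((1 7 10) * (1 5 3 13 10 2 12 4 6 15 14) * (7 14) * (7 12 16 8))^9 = (1 14)(2 16 8 7)(3 13 10 5)(4 6 15 12)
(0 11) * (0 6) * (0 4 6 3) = (0 11 3)(4 6) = [11, 1, 2, 0, 6, 5, 4, 7, 8, 9, 10, 3]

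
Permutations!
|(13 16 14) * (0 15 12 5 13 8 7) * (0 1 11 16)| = 30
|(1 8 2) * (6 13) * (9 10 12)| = 6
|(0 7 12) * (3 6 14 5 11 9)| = 6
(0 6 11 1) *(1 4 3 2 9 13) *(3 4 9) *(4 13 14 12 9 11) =(0 6 4 13 1)(2 3)(9 14 12) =[6, 0, 3, 2, 13, 5, 4, 7, 8, 14, 10, 11, 9, 1, 12]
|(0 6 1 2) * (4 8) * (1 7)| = 10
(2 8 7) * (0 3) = (0 3)(2 8 7) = [3, 1, 8, 0, 4, 5, 6, 2, 7]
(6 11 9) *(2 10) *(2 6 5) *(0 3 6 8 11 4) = [3, 1, 10, 6, 0, 2, 4, 7, 11, 5, 8, 9] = (0 3 6 4)(2 10 8 11 9 5)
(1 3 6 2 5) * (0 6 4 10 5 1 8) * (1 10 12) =(0 6 2 10 5 8)(1 3 4 12) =[6, 3, 10, 4, 12, 8, 2, 7, 0, 9, 5, 11, 1]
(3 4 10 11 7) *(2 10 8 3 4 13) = (2 10 11 7 4 8 3 13) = [0, 1, 10, 13, 8, 5, 6, 4, 3, 9, 11, 7, 12, 2]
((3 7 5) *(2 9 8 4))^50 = (2 8)(3 5 7)(4 9)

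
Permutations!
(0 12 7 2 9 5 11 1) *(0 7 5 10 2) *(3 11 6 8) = (0 12 5 6 8 3 11 1 7)(2 9 10) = [12, 7, 9, 11, 4, 6, 8, 0, 3, 10, 2, 1, 5]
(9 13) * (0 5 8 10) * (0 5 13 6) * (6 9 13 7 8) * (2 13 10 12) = (0 7 8 12 2 13 10 5 6) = [7, 1, 13, 3, 4, 6, 0, 8, 12, 9, 5, 11, 2, 10]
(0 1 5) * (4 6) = (0 1 5)(4 6) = [1, 5, 2, 3, 6, 0, 4]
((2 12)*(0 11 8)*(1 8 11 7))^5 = (0 7 1 8)(2 12)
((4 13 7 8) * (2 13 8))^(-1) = ((2 13 7)(4 8))^(-1) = (2 7 13)(4 8)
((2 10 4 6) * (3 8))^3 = ((2 10 4 6)(3 8))^3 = (2 6 4 10)(3 8)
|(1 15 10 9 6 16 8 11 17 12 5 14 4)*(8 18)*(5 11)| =33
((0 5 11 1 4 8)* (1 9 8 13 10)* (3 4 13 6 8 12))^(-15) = ((0 5 11 9 12 3 4 6 8)(1 13 10))^(-15) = (13)(0 9 4)(3 8 11)(5 12 6)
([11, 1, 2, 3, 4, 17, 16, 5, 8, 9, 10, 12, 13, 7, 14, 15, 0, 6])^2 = [12, 1, 2, 3, 4, 6, 0, 17, 8, 9, 10, 13, 7, 5, 14, 15, 11, 16]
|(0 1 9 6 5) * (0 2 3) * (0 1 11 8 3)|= 9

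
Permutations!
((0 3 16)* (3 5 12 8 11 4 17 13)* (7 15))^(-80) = ((0 5 12 8 11 4 17 13 3 16)(7 15))^(-80) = (17)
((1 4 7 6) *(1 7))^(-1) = ((1 4)(6 7))^(-1) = (1 4)(6 7)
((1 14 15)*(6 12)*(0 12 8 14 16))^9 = ((0 12 6 8 14 15 1 16))^9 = (0 12 6 8 14 15 1 16)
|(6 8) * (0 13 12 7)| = |(0 13 12 7)(6 8)| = 4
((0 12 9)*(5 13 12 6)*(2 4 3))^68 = (0 5 12)(2 3 4)(6 13 9)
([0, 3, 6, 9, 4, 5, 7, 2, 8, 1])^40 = (1 3 9)(2 6 7)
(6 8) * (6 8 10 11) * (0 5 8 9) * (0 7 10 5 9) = (0 9 7 10 11 6 5 8) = [9, 1, 2, 3, 4, 8, 5, 10, 0, 7, 11, 6]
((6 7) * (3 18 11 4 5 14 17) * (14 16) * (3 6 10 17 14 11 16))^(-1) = ((3 18 16 11 4 5)(6 7 10 17))^(-1) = (3 5 4 11 16 18)(6 17 10 7)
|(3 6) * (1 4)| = |(1 4)(3 6)| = 2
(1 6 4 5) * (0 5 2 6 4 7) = (0 5 1 4 2 6 7) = [5, 4, 6, 3, 2, 1, 7, 0]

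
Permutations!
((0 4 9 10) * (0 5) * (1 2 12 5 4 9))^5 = (0 2 10 5 1 9 12 4)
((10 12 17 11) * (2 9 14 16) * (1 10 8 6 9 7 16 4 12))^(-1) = ((1 10)(2 7 16)(4 12 17 11 8 6 9 14))^(-1) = (1 10)(2 16 7)(4 14 9 6 8 11 17 12)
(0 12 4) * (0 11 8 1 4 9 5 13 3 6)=(0 12 9 5 13 3 6)(1 4 11 8)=[12, 4, 2, 6, 11, 13, 0, 7, 1, 5, 10, 8, 9, 3]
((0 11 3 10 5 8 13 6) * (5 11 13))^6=((0 13 6)(3 10 11)(5 8))^6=(13)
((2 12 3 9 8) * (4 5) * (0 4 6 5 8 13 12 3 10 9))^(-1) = (0 3 2 8 4)(5 6)(9 10 12 13)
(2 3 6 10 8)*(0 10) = (0 10 8 2 3 6) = [10, 1, 3, 6, 4, 5, 0, 7, 2, 9, 8]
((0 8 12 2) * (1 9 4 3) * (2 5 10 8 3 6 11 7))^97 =(0 7 6 9 3 2 11 4 1)(5 10 8 12) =((0 3 1 9 4 6 11 7 2)(5 10 8 12))^97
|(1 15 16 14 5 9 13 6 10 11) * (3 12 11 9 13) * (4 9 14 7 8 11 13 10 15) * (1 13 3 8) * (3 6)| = |(1 4 9 8 11 13 3 12 6 15 16 7)(5 10 14)| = 12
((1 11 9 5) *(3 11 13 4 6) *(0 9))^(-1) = (0 11 3 6 4 13 1 5 9)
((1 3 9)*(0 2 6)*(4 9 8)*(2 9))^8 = ((0 9 1 3 8 4 2 6))^8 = (9)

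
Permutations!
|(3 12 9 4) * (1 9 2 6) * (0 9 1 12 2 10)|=|(0 9 4 3 2 6 12 10)|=8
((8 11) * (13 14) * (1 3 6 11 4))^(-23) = (1 3 6 11 8 4)(13 14)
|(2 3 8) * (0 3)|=|(0 3 8 2)|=4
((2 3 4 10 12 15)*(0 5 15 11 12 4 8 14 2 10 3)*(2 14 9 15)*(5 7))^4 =(3 10 9)(4 15 8)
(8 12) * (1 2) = [0, 2, 1, 3, 4, 5, 6, 7, 12, 9, 10, 11, 8] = (1 2)(8 12)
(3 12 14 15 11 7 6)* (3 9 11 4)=(3 12 14 15 4)(6 9 11 7)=[0, 1, 2, 12, 3, 5, 9, 6, 8, 11, 10, 7, 14, 13, 15, 4]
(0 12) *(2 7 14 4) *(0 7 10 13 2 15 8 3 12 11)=[11, 1, 10, 12, 15, 5, 6, 14, 3, 9, 13, 0, 7, 2, 4, 8]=(0 11)(2 10 13)(3 12 7 14 4 15 8)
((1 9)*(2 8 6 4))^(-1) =(1 9)(2 4 6 8)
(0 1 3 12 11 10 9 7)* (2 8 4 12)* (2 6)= [1, 3, 8, 6, 12, 5, 2, 0, 4, 7, 9, 10, 11]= (0 1 3 6 2 8 4 12 11 10 9 7)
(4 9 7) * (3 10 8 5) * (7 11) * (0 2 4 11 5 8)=[2, 1, 4, 10, 9, 3, 6, 11, 8, 5, 0, 7]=(0 2 4 9 5 3 10)(7 11)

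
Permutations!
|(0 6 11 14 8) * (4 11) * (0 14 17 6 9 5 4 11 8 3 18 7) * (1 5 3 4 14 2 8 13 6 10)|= |(0 9 3 18 7)(1 5 14 4 13 6 11 17 10)(2 8)|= 90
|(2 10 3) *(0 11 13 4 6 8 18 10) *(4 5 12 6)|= |(0 11 13 5 12 6 8 18 10 3 2)|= 11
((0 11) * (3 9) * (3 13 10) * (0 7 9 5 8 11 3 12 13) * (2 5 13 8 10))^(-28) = (0 10 9 5 7 2 11 13 8 3 12)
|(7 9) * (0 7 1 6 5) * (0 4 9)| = 10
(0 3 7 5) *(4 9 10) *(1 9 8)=[3, 9, 2, 7, 8, 0, 6, 5, 1, 10, 4]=(0 3 7 5)(1 9 10 4 8)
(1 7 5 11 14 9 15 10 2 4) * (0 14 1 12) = [14, 7, 4, 3, 12, 11, 6, 5, 8, 15, 2, 1, 0, 13, 9, 10] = (0 14 9 15 10 2 4 12)(1 7 5 11)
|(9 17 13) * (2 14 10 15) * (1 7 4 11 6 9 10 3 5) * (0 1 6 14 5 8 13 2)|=|(0 1 7 4 11 14 3 8 13 10 15)(2 5 6 9 17)|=55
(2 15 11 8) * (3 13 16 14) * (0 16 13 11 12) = (0 16 14 3 11 8 2 15 12) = [16, 1, 15, 11, 4, 5, 6, 7, 2, 9, 10, 8, 0, 13, 3, 12, 14]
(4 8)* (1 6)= (1 6)(4 8)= [0, 6, 2, 3, 8, 5, 1, 7, 4]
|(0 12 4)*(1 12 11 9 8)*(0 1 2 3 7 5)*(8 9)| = |(0 11 8 2 3 7 5)(1 12 4)| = 21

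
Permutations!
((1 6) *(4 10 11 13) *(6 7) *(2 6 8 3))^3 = ((1 7 8 3 2 6)(4 10 11 13))^3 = (1 3)(2 7)(4 13 11 10)(6 8)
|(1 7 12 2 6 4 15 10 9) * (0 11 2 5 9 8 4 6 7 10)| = 12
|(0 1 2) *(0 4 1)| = |(1 2 4)| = 3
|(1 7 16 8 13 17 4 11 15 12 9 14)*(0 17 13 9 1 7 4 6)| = 15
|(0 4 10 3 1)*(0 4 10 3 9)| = 3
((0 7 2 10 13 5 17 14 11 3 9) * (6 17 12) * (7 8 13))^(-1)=(0 9 3 11 14 17 6 12 5 13 8)(2 7 10)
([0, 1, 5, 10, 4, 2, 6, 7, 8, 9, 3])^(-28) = (10)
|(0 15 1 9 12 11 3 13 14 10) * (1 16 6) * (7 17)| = 12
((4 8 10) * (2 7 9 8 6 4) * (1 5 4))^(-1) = (1 6 4 5)(2 10 8 9 7)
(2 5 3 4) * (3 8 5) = (2 3 4)(5 8) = [0, 1, 3, 4, 2, 8, 6, 7, 5]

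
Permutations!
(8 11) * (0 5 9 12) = (0 5 9 12)(8 11) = [5, 1, 2, 3, 4, 9, 6, 7, 11, 12, 10, 8, 0]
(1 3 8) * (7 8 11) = [0, 3, 2, 11, 4, 5, 6, 8, 1, 9, 10, 7] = (1 3 11 7 8)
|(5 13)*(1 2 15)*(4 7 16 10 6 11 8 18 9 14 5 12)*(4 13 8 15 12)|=55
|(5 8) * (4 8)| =3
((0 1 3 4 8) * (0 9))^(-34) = (0 3 8)(1 4 9)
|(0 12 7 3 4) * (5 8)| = |(0 12 7 3 4)(5 8)| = 10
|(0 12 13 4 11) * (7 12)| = 6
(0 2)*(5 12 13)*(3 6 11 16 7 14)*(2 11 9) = (0 11 16 7 14 3 6 9 2)(5 12 13) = [11, 1, 0, 6, 4, 12, 9, 14, 8, 2, 10, 16, 13, 5, 3, 15, 7]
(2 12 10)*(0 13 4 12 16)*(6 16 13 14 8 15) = (0 14 8 15 6 16)(2 13 4 12 10) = [14, 1, 13, 3, 12, 5, 16, 7, 15, 9, 2, 11, 10, 4, 8, 6, 0]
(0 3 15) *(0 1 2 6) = [3, 2, 6, 15, 4, 5, 0, 7, 8, 9, 10, 11, 12, 13, 14, 1] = (0 3 15 1 2 6)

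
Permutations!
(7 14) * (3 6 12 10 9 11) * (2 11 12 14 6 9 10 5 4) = (2 11 3 9 12 5 4)(6 14 7) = [0, 1, 11, 9, 2, 4, 14, 6, 8, 12, 10, 3, 5, 13, 7]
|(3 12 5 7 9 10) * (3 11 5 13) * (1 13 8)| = 5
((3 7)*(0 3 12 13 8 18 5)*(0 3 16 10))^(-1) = (0 10 16)(3 5 18 8 13 12 7)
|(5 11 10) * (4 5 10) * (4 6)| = |(4 5 11 6)| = 4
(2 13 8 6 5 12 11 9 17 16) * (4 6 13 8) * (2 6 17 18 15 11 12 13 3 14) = (2 8 3 14)(4 17 16 6 5 13)(9 18 15 11) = [0, 1, 8, 14, 17, 13, 5, 7, 3, 18, 10, 9, 12, 4, 2, 11, 6, 16, 15]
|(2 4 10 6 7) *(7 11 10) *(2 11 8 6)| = |(2 4 7 11 10)(6 8)| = 10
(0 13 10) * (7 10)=(0 13 7 10)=[13, 1, 2, 3, 4, 5, 6, 10, 8, 9, 0, 11, 12, 7]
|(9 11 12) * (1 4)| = 6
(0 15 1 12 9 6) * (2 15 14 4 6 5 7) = (0 14 4 6)(1 12 9 5 7 2 15) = [14, 12, 15, 3, 6, 7, 0, 2, 8, 5, 10, 11, 9, 13, 4, 1]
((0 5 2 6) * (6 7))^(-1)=((0 5 2 7 6))^(-1)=(0 6 7 2 5)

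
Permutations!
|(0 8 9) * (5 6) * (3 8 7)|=10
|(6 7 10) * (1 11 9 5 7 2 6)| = |(1 11 9 5 7 10)(2 6)| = 6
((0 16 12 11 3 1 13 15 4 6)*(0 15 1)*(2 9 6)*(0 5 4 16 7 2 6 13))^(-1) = (0 1 13 9 2 7)(3 11 12 16 15 6 4 5) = ((0 7 2 9 13 1)(3 5 4 6 15 16 12 11))^(-1)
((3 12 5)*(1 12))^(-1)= ((1 12 5 3))^(-1)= (1 3 5 12)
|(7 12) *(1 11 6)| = 6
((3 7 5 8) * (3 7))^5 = ((5 8 7))^5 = (5 7 8)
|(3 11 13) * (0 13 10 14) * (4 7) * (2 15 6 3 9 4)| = |(0 13 9 4 7 2 15 6 3 11 10 14)| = 12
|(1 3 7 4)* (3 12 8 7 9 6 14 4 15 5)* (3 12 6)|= |(1 6 14 4)(3 9)(5 12 8 7 15)|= 20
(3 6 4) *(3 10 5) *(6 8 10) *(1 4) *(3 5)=(1 4 6)(3 8 10)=[0, 4, 2, 8, 6, 5, 1, 7, 10, 9, 3]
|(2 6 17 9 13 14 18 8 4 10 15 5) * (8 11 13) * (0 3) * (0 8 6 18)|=12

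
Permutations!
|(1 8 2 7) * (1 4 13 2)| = |(1 8)(2 7 4 13)| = 4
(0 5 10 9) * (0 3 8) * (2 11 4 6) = (0 5 10 9 3 8)(2 11 4 6) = [5, 1, 11, 8, 6, 10, 2, 7, 0, 3, 9, 4]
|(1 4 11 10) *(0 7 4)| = |(0 7 4 11 10 1)| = 6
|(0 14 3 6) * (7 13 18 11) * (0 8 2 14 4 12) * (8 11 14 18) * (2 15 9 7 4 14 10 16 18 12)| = |(0 14 3 6 11 4 2 12)(7 13 8 15 9)(10 16 18)| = 120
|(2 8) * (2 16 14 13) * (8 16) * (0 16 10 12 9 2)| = 4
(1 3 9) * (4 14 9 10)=(1 3 10 4 14 9)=[0, 3, 2, 10, 14, 5, 6, 7, 8, 1, 4, 11, 12, 13, 9]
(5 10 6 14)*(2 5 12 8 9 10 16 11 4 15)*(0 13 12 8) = [13, 1, 5, 3, 15, 16, 14, 7, 9, 10, 6, 4, 0, 12, 8, 2, 11] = (0 13 12)(2 5 16 11 4 15)(6 14 8 9 10)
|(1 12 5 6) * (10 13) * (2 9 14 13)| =20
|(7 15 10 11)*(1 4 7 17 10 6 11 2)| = |(1 4 7 15 6 11 17 10 2)| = 9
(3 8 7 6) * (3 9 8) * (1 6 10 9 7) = (1 6 7 10 9 8) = [0, 6, 2, 3, 4, 5, 7, 10, 1, 8, 9]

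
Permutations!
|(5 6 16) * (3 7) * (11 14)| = |(3 7)(5 6 16)(11 14)| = 6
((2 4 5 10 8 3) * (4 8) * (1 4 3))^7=(10)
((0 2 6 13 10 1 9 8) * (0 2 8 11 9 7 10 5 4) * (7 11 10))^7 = (13)(1 10 9 11)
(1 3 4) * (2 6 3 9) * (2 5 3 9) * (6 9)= (1 2 9 5 3 4)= [0, 2, 9, 4, 1, 3, 6, 7, 8, 5]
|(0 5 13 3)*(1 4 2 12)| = |(0 5 13 3)(1 4 2 12)| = 4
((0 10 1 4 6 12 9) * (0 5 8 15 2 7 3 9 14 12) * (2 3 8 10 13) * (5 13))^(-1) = (0 6 4 1 10 5)(2 13 9 3 15 8 7)(12 14)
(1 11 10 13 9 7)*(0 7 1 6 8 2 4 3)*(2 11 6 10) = (0 7 10 13 9 1 6 8 11 2 4 3) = [7, 6, 4, 0, 3, 5, 8, 10, 11, 1, 13, 2, 12, 9]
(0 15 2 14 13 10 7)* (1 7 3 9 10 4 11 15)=(0 1 7)(2 14 13 4 11 15)(3 9 10)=[1, 7, 14, 9, 11, 5, 6, 0, 8, 10, 3, 15, 12, 4, 13, 2]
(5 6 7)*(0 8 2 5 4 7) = [8, 1, 5, 3, 7, 6, 0, 4, 2] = (0 8 2 5 6)(4 7)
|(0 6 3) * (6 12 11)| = 5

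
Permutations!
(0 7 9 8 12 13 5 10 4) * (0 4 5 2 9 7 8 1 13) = (0 8 12)(1 13 2 9)(5 10) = [8, 13, 9, 3, 4, 10, 6, 7, 12, 1, 5, 11, 0, 2]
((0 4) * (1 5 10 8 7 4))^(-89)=((0 1 5 10 8 7 4))^(-89)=(0 5 8 4 1 10 7)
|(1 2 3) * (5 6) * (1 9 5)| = |(1 2 3 9 5 6)| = 6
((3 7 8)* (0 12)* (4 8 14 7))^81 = ((0 12)(3 4 8)(7 14))^81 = (0 12)(7 14)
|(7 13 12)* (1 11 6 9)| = 12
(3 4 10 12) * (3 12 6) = (12)(3 4 10 6) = [0, 1, 2, 4, 10, 5, 3, 7, 8, 9, 6, 11, 12]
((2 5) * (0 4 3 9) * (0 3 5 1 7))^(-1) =((0 4 5 2 1 7)(3 9))^(-1) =(0 7 1 2 5 4)(3 9)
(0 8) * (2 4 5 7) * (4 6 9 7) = (0 8)(2 6 9 7)(4 5) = [8, 1, 6, 3, 5, 4, 9, 2, 0, 7]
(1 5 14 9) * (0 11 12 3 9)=(0 11 12 3 9 1 5 14)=[11, 5, 2, 9, 4, 14, 6, 7, 8, 1, 10, 12, 3, 13, 0]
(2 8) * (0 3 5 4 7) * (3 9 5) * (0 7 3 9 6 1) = (0 6 1)(2 8)(3 9 5 4) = [6, 0, 8, 9, 3, 4, 1, 7, 2, 5]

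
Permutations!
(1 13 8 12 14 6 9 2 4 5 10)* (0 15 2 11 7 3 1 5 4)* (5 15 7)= (0 7 3 1 13 8 12 14 6 9 11 5 10 15 2)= [7, 13, 0, 1, 4, 10, 9, 3, 12, 11, 15, 5, 14, 8, 6, 2]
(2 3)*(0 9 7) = [9, 1, 3, 2, 4, 5, 6, 0, 8, 7] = (0 9 7)(2 3)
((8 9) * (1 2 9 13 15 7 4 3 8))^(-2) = (1 2 9)(3 7 13)(4 15 8)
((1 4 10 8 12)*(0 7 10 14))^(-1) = (0 14 4 1 12 8 10 7)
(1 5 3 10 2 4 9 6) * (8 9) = (1 5 3 10 2 4 8 9 6) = [0, 5, 4, 10, 8, 3, 1, 7, 9, 6, 2]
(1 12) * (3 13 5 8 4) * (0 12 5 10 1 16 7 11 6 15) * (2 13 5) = (0 12 16 7 11 6 15)(1 2 13 10)(3 5 8 4) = [12, 2, 13, 5, 3, 8, 15, 11, 4, 9, 1, 6, 16, 10, 14, 0, 7]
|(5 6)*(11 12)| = |(5 6)(11 12)| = 2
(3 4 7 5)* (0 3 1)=[3, 0, 2, 4, 7, 1, 6, 5]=(0 3 4 7 5 1)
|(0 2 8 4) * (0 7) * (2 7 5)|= 4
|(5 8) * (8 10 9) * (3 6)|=|(3 6)(5 10 9 8)|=4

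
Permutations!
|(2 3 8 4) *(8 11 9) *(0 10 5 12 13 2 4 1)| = |(0 10 5 12 13 2 3 11 9 8 1)| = 11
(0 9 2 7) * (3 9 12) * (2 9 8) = [12, 1, 7, 8, 4, 5, 6, 0, 2, 9, 10, 11, 3] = (0 12 3 8 2 7)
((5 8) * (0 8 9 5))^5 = ((0 8)(5 9))^5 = (0 8)(5 9)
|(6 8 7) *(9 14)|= |(6 8 7)(9 14)|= 6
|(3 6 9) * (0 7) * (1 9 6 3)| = |(0 7)(1 9)| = 2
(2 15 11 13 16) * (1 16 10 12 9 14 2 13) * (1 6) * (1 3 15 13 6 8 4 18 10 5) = (1 16 6 3 15 11 8 4 18 10 12 9 14 2 13 5) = [0, 16, 13, 15, 18, 1, 3, 7, 4, 14, 12, 8, 9, 5, 2, 11, 6, 17, 10]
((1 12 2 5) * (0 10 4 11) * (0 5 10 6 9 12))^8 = ((0 6 9 12 2 10 4 11 5 1))^8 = (0 5 4 2 9)(1 11 10 12 6)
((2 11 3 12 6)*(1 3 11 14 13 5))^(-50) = (1 13 2 12)(3 5 14 6)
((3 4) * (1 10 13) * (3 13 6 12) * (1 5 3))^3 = (1 12 6 10)(3 5 13 4)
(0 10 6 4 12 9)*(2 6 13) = (0 10 13 2 6 4 12 9) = [10, 1, 6, 3, 12, 5, 4, 7, 8, 0, 13, 11, 9, 2]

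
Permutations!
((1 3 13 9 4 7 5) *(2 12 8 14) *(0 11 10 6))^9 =((0 11 10 6)(1 3 13 9 4 7 5)(2 12 8 14))^9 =(0 11 10 6)(1 13 4 5 3 9 7)(2 12 8 14)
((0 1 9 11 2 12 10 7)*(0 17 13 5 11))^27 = (2 7 5 12 17 11 10 13)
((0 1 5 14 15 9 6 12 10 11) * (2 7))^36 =((0 1 5 14 15 9 6 12 10 11)(2 7))^36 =(0 6 5 10 15)(1 12 14 11 9)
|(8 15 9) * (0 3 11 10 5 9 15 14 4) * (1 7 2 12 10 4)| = |(15)(0 3 11 4)(1 7 2 12 10 5 9 8 14)| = 36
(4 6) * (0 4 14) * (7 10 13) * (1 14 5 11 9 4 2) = (0 2 1 14)(4 6 5 11 9)(7 10 13) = [2, 14, 1, 3, 6, 11, 5, 10, 8, 4, 13, 9, 12, 7, 0]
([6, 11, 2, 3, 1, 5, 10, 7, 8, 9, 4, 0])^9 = [4, 6, 2, 3, 0, 5, 1, 7, 8, 9, 11, 10]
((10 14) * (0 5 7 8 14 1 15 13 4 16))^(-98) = ((0 5 7 8 14 10 1 15 13 4 16))^(-98) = (0 5 7 8 14 10 1 15 13 4 16)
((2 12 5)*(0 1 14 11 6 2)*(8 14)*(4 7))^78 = ((0 1 8 14 11 6 2 12 5)(4 7))^78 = (0 2 14)(1 12 11)(5 6 8)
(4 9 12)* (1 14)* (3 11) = (1 14)(3 11)(4 9 12) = [0, 14, 2, 11, 9, 5, 6, 7, 8, 12, 10, 3, 4, 13, 1]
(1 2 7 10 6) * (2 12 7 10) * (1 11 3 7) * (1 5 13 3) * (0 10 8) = (0 10 6 11 1 12 5 13 3 7 2 8) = [10, 12, 8, 7, 4, 13, 11, 2, 0, 9, 6, 1, 5, 3]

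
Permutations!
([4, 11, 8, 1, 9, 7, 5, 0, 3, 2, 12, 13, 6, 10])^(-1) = (0 7 5 6 12 10 13 11 1 3 8 2 9 4)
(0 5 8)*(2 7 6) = (0 5 8)(2 7 6) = [5, 1, 7, 3, 4, 8, 2, 6, 0]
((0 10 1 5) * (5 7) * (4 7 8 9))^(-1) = (0 5 7 4 9 8 1 10)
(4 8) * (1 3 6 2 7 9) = [0, 3, 7, 6, 8, 5, 2, 9, 4, 1] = (1 3 6 2 7 9)(4 8)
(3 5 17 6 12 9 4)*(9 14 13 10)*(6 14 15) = (3 5 17 14 13 10 9 4)(6 12 15) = [0, 1, 2, 5, 3, 17, 12, 7, 8, 4, 9, 11, 15, 10, 13, 6, 16, 14]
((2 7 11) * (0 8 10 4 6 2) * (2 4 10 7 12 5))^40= (2 12 5)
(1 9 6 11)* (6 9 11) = (1 11) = [0, 11, 2, 3, 4, 5, 6, 7, 8, 9, 10, 1]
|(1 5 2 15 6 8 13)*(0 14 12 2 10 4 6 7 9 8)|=14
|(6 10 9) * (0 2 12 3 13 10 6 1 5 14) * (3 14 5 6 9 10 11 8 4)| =60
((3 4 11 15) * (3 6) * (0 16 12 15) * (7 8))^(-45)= (0 15 4 16 6 11 12 3)(7 8)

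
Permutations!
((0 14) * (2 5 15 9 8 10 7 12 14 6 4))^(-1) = ((0 6 4 2 5 15 9 8 10 7 12 14))^(-1) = (0 14 12 7 10 8 9 15 5 2 4 6)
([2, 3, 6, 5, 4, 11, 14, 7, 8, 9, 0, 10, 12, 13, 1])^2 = [6, 5, 14, 11, 4, 10, 1, 7, 8, 9, 2, 0, 12, 13, 3]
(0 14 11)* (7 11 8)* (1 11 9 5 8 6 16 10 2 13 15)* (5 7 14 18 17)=[18, 11, 13, 3, 4, 8, 16, 9, 14, 7, 2, 0, 12, 15, 6, 1, 10, 5, 17]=(0 18 17 5 8 14 6 16 10 2 13 15 1 11)(7 9)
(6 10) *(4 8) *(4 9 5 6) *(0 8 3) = [8, 1, 2, 0, 3, 6, 10, 7, 9, 5, 4] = (0 8 9 5 6 10 4 3)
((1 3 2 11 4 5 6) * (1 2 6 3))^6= ((2 11 4 5 3 6))^6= (11)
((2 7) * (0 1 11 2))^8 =((0 1 11 2 7))^8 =(0 2 1 7 11)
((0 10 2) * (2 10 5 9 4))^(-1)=((10)(0 5 9 4 2))^(-1)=(10)(0 2 4 9 5)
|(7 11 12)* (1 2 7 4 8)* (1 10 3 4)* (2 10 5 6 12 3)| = |(1 10 2 7 11 3 4 8 5 6 12)| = 11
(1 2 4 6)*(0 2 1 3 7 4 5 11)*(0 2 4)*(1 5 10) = (0 4 6 3 7)(1 5 11 2 10) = [4, 5, 10, 7, 6, 11, 3, 0, 8, 9, 1, 2]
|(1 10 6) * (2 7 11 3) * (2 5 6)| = 8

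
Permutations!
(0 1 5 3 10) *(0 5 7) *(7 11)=(0 1 11 7)(3 10 5)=[1, 11, 2, 10, 4, 3, 6, 0, 8, 9, 5, 7]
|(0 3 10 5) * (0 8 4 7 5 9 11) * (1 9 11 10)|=12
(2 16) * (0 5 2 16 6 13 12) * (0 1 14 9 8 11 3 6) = (16)(0 5 2)(1 14 9 8 11 3 6 13 12) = [5, 14, 0, 6, 4, 2, 13, 7, 11, 8, 10, 3, 1, 12, 9, 15, 16]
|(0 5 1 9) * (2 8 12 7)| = |(0 5 1 9)(2 8 12 7)| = 4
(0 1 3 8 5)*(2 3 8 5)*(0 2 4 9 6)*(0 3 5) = (0 1 8 4 9 6 3)(2 5) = [1, 8, 5, 0, 9, 2, 3, 7, 4, 6]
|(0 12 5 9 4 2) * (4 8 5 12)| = |(12)(0 4 2)(5 9 8)| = 3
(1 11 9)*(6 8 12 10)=(1 11 9)(6 8 12 10)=[0, 11, 2, 3, 4, 5, 8, 7, 12, 1, 6, 9, 10]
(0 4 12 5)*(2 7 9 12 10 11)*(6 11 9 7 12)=(0 4 10 9 6 11 2 12 5)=[4, 1, 12, 3, 10, 0, 11, 7, 8, 6, 9, 2, 5]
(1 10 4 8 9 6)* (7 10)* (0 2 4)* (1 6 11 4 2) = (0 1 7 10)(4 8 9 11) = [1, 7, 2, 3, 8, 5, 6, 10, 9, 11, 0, 4]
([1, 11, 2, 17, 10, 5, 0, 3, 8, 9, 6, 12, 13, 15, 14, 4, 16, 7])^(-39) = (17)(0 4 12)(1 10 13)(6 15 11)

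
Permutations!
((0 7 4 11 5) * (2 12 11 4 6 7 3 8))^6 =(0 5 11 12 2 8 3)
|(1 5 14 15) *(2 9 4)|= 12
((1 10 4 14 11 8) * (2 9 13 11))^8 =(1 8 11 13 9 2 14 4 10)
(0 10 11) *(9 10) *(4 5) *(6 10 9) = [6, 1, 2, 3, 5, 4, 10, 7, 8, 9, 11, 0] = (0 6 10 11)(4 5)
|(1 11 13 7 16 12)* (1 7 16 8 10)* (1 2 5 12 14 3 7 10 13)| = 12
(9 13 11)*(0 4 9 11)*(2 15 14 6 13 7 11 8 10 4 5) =(0 5 2 15 14 6 13)(4 9 7 11 8 10) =[5, 1, 15, 3, 9, 2, 13, 11, 10, 7, 4, 8, 12, 0, 6, 14]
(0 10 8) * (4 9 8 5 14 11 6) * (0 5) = (0 10)(4 9 8 5 14 11 6) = [10, 1, 2, 3, 9, 14, 4, 7, 5, 8, 0, 6, 12, 13, 11]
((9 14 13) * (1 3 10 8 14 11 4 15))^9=((1 3 10 8 14 13 9 11 4 15))^9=(1 15 4 11 9 13 14 8 10 3)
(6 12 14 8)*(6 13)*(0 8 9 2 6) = [8, 1, 6, 3, 4, 5, 12, 7, 13, 2, 10, 11, 14, 0, 9] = (0 8 13)(2 6 12 14 9)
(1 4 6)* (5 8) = (1 4 6)(5 8) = [0, 4, 2, 3, 6, 8, 1, 7, 5]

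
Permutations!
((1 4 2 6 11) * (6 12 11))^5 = (12)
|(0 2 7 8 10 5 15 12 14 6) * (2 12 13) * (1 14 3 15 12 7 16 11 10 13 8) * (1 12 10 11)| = 12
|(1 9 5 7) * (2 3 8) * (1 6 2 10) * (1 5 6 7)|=8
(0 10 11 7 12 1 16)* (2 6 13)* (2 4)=(0 10 11 7 12 1 16)(2 6 13 4)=[10, 16, 6, 3, 2, 5, 13, 12, 8, 9, 11, 7, 1, 4, 14, 15, 0]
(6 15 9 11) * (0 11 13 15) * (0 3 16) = (0 11 6 3 16)(9 13 15) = [11, 1, 2, 16, 4, 5, 3, 7, 8, 13, 10, 6, 12, 15, 14, 9, 0]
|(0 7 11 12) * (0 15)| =5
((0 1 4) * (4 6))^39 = ((0 1 6 4))^39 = (0 4 6 1)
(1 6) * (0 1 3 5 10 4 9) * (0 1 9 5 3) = (0 9 1 6)(4 5 10) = [9, 6, 2, 3, 5, 10, 0, 7, 8, 1, 4]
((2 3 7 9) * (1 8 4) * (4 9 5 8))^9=(1 4)(2 5)(3 8)(7 9)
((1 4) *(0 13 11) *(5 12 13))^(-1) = (0 11 13 12 5)(1 4)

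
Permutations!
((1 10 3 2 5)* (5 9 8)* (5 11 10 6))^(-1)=(1 5 6)(2 3 10 11 8 9)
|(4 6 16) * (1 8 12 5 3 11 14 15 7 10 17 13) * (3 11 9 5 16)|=|(1 8 12 16 4 6 3 9 5 11 14 15 7 10 17 13)|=16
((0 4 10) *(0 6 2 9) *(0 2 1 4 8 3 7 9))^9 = (0 7)(1 4 10 6)(2 3)(8 9)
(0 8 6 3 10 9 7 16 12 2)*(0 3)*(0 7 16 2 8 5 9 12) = (0 5 9 16)(2 3 10 12 8 6 7) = [5, 1, 3, 10, 4, 9, 7, 2, 6, 16, 12, 11, 8, 13, 14, 15, 0]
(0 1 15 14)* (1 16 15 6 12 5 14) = [16, 6, 2, 3, 4, 14, 12, 7, 8, 9, 10, 11, 5, 13, 0, 1, 15] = (0 16 15 1 6 12 5 14)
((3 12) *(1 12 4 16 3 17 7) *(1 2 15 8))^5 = ((1 12 17 7 2 15 8)(3 4 16))^5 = (1 15 7 12 8 2 17)(3 16 4)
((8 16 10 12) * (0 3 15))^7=(0 3 15)(8 12 10 16)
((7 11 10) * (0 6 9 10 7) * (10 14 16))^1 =((0 6 9 14 16 10)(7 11))^1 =(0 6 9 14 16 10)(7 11)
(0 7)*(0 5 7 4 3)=[4, 1, 2, 0, 3, 7, 6, 5]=(0 4 3)(5 7)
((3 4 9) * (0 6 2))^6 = ((0 6 2)(3 4 9))^6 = (9)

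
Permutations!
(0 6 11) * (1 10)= (0 6 11)(1 10)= [6, 10, 2, 3, 4, 5, 11, 7, 8, 9, 1, 0]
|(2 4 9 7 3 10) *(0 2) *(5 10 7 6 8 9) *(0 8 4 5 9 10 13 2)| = |(2 5 13)(3 7)(4 9 6)(8 10)| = 6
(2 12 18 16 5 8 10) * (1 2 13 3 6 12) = [0, 2, 1, 6, 4, 8, 12, 7, 10, 9, 13, 11, 18, 3, 14, 15, 5, 17, 16] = (1 2)(3 6 12 18 16 5 8 10 13)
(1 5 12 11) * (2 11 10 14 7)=(1 5 12 10 14 7 2 11)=[0, 5, 11, 3, 4, 12, 6, 2, 8, 9, 14, 1, 10, 13, 7]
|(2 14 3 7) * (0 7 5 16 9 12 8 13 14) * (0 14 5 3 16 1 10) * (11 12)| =|(0 7 2 14 16 9 11 12 8 13 5 1 10)| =13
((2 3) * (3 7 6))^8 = ((2 7 6 3))^8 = (7)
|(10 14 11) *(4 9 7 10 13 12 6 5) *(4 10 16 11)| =11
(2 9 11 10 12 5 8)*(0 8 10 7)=(0 8 2 9 11 7)(5 10 12)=[8, 1, 9, 3, 4, 10, 6, 0, 2, 11, 12, 7, 5]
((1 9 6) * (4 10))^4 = (10)(1 9 6)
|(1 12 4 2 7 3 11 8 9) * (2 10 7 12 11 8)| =10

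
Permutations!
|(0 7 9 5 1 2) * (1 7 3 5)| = |(0 3 5 7 9 1 2)| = 7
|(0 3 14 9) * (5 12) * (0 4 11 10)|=|(0 3 14 9 4 11 10)(5 12)|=14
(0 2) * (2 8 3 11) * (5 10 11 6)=(0 8 3 6 5 10 11 2)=[8, 1, 0, 6, 4, 10, 5, 7, 3, 9, 11, 2]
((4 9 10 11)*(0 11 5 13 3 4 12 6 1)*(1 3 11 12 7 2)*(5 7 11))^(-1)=((0 12 6 3 4 9 10 7 2 1)(5 13))^(-1)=(0 1 2 7 10 9 4 3 6 12)(5 13)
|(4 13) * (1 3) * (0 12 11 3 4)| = |(0 12 11 3 1 4 13)| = 7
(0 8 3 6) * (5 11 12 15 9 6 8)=(0 5 11 12 15 9 6)(3 8)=[5, 1, 2, 8, 4, 11, 0, 7, 3, 6, 10, 12, 15, 13, 14, 9]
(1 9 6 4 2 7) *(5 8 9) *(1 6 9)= (9)(1 5 8)(2 7 6 4)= [0, 5, 7, 3, 2, 8, 4, 6, 1, 9]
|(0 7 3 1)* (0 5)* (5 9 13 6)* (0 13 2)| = |(0 7 3 1 9 2)(5 13 6)| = 6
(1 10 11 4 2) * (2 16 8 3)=(1 10 11 4 16 8 3 2)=[0, 10, 1, 2, 16, 5, 6, 7, 3, 9, 11, 4, 12, 13, 14, 15, 8]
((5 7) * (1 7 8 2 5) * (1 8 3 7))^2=(2 3 8 5 7)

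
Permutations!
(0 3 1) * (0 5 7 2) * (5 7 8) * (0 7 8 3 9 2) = (0 9 2 7)(1 8 5 3) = [9, 8, 7, 1, 4, 3, 6, 0, 5, 2]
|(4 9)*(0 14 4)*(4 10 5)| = 6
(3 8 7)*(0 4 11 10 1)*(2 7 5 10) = (0 4 11 2 7 3 8 5 10 1) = [4, 0, 7, 8, 11, 10, 6, 3, 5, 9, 1, 2]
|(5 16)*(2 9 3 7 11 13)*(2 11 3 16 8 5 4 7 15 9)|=6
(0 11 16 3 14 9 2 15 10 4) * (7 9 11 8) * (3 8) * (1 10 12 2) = (0 3 14 11 16 8 7 9 1 10 4)(2 15 12) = [3, 10, 15, 14, 0, 5, 6, 9, 7, 1, 4, 16, 2, 13, 11, 12, 8]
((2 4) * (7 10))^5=((2 4)(7 10))^5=(2 4)(7 10)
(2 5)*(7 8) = (2 5)(7 8) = [0, 1, 5, 3, 4, 2, 6, 8, 7]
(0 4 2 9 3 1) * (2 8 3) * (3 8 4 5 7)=(0 5 7 3 1)(2 9)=[5, 0, 9, 1, 4, 7, 6, 3, 8, 2]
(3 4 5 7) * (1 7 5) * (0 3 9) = (0 3 4 1 7 9) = [3, 7, 2, 4, 1, 5, 6, 9, 8, 0]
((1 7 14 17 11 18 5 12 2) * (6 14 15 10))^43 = (1 11 15 5 6 2 17 7 18 10 12 14)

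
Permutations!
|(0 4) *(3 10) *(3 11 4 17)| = 6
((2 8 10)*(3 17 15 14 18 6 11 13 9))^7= ((2 8 10)(3 17 15 14 18 6 11 13 9))^7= (2 8 10)(3 13 6 14 17 9 11 18 15)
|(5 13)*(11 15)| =2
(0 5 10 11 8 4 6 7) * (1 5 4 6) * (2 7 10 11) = (0 4 1 5 11 8 6 10 2 7) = [4, 5, 7, 3, 1, 11, 10, 0, 6, 9, 2, 8]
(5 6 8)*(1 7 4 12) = [0, 7, 2, 3, 12, 6, 8, 4, 5, 9, 10, 11, 1] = (1 7 4 12)(5 6 8)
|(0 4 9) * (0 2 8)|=5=|(0 4 9 2 8)|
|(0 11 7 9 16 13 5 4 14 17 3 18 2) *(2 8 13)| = 24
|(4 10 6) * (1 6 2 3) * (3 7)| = |(1 6 4 10 2 7 3)| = 7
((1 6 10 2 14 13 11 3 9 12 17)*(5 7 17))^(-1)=(1 17 7 5 12 9 3 11 13 14 2 10 6)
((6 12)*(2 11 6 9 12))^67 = ((2 11 6)(9 12))^67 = (2 11 6)(9 12)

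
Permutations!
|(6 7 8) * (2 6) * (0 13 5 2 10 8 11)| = |(0 13 5 2 6 7 11)(8 10)| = 14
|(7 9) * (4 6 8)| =6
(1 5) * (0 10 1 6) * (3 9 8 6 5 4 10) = (0 3 9 8 6)(1 4 10) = [3, 4, 2, 9, 10, 5, 0, 7, 6, 8, 1]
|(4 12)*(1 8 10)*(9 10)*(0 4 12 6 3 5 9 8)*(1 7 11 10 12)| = |(0 4 6 3 5 9 12 1)(7 11 10)| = 24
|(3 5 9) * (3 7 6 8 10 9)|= 10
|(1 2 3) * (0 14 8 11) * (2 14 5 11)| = |(0 5 11)(1 14 8 2 3)| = 15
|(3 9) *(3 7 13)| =|(3 9 7 13)| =4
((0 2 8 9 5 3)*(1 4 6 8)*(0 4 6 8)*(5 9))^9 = (9)(0 2 1 6)(3 4 8 5)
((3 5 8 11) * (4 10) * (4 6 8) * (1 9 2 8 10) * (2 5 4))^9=((1 9 5 2 8 11 3 4)(6 10))^9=(1 9 5 2 8 11 3 4)(6 10)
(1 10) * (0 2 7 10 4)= (0 2 7 10 1 4)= [2, 4, 7, 3, 0, 5, 6, 10, 8, 9, 1]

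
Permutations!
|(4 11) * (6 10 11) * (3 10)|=5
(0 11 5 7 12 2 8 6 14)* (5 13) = [11, 1, 8, 3, 4, 7, 14, 12, 6, 9, 10, 13, 2, 5, 0] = (0 11 13 5 7 12 2 8 6 14)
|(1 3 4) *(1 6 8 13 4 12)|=12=|(1 3 12)(4 6 8 13)|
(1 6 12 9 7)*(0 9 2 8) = (0 9 7 1 6 12 2 8) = [9, 6, 8, 3, 4, 5, 12, 1, 0, 7, 10, 11, 2]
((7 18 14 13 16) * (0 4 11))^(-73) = ((0 4 11)(7 18 14 13 16))^(-73) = (0 11 4)(7 14 16 18 13)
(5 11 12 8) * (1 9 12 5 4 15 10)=(1 9 12 8 4 15 10)(5 11)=[0, 9, 2, 3, 15, 11, 6, 7, 4, 12, 1, 5, 8, 13, 14, 10]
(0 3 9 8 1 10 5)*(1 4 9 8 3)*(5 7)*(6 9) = [1, 10, 2, 8, 6, 0, 9, 5, 4, 3, 7] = (0 1 10 7 5)(3 8 4 6 9)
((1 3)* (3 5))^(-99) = (5)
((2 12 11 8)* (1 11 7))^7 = ((1 11 8 2 12 7))^7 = (1 11 8 2 12 7)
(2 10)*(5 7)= (2 10)(5 7)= [0, 1, 10, 3, 4, 7, 6, 5, 8, 9, 2]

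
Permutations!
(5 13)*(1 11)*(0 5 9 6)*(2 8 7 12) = (0 5 13 9 6)(1 11)(2 8 7 12) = [5, 11, 8, 3, 4, 13, 0, 12, 7, 6, 10, 1, 2, 9]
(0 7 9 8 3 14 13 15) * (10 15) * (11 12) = (0 7 9 8 3 14 13 10 15)(11 12) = [7, 1, 2, 14, 4, 5, 6, 9, 3, 8, 15, 12, 11, 10, 13, 0]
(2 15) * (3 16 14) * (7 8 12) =(2 15)(3 16 14)(7 8 12) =[0, 1, 15, 16, 4, 5, 6, 8, 12, 9, 10, 11, 7, 13, 3, 2, 14]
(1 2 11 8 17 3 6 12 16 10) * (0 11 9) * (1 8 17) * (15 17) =(0 11 15 17 3 6 12 16 10 8 1 2 9) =[11, 2, 9, 6, 4, 5, 12, 7, 1, 0, 8, 15, 16, 13, 14, 17, 10, 3]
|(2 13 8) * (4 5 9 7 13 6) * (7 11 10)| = 10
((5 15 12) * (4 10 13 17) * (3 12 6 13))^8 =((3 12 5 15 6 13 17 4 10))^8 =(3 10 4 17 13 6 15 5 12)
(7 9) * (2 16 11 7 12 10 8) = (2 16 11 7 9 12 10 8) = [0, 1, 16, 3, 4, 5, 6, 9, 2, 12, 8, 7, 10, 13, 14, 15, 11]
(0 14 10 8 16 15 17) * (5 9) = [14, 1, 2, 3, 4, 9, 6, 7, 16, 5, 8, 11, 12, 13, 10, 17, 15, 0] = (0 14 10 8 16 15 17)(5 9)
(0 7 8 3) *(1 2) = (0 7 8 3)(1 2) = [7, 2, 1, 0, 4, 5, 6, 8, 3]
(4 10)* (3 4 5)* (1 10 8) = (1 10 5 3 4 8) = [0, 10, 2, 4, 8, 3, 6, 7, 1, 9, 5]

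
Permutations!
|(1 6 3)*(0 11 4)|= |(0 11 4)(1 6 3)|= 3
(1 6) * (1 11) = [0, 6, 2, 3, 4, 5, 11, 7, 8, 9, 10, 1] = (1 6 11)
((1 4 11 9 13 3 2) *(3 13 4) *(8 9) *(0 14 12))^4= ((0 14 12)(1 3 2)(4 11 8 9))^4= (0 14 12)(1 3 2)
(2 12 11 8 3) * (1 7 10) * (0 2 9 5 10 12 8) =[2, 7, 8, 9, 4, 10, 6, 12, 3, 5, 1, 0, 11] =(0 2 8 3 9 5 10 1 7 12 11)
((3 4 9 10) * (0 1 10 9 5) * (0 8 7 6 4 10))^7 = (0 1)(3 10)(4 8 6 5 7)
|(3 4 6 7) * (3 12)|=|(3 4 6 7 12)|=5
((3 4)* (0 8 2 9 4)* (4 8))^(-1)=((0 4 3)(2 9 8))^(-1)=(0 3 4)(2 8 9)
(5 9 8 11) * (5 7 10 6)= (5 9 8 11 7 10 6)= [0, 1, 2, 3, 4, 9, 5, 10, 11, 8, 6, 7]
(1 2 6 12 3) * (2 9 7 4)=[0, 9, 6, 1, 2, 5, 12, 4, 8, 7, 10, 11, 3]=(1 9 7 4 2 6 12 3)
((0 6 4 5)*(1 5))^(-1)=((0 6 4 1 5))^(-1)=(0 5 1 4 6)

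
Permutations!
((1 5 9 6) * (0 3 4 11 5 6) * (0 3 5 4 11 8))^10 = ((0 5 9 3 11 4 8)(1 6))^10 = (0 3 8 9 4 5 11)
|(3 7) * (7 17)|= 3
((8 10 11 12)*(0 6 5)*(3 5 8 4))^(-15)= ((0 6 8 10 11 12 4 3 5))^(-15)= (0 10 4)(3 6 11)(5 8 12)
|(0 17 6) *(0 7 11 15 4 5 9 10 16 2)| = |(0 17 6 7 11 15 4 5 9 10 16 2)| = 12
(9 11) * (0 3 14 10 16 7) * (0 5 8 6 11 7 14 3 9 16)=(0 9 7 5 8 6 11 16 14 10)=[9, 1, 2, 3, 4, 8, 11, 5, 6, 7, 0, 16, 12, 13, 10, 15, 14]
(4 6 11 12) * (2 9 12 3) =(2 9 12 4 6 11 3) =[0, 1, 9, 2, 6, 5, 11, 7, 8, 12, 10, 3, 4]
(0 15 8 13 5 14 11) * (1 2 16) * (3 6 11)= [15, 2, 16, 6, 4, 14, 11, 7, 13, 9, 10, 0, 12, 5, 3, 8, 1]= (0 15 8 13 5 14 3 6 11)(1 2 16)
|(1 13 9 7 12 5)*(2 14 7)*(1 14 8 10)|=|(1 13 9 2 8 10)(5 14 7 12)|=12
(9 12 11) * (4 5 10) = (4 5 10)(9 12 11) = [0, 1, 2, 3, 5, 10, 6, 7, 8, 12, 4, 9, 11]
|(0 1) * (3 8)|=2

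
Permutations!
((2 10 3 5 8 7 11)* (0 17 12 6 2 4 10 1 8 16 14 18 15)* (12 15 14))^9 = ((0 17 15)(1 8 7 11 4 10 3 5 16 12 6 2)(14 18))^9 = (1 12 3 11)(2 16 10 7)(4 8 6 5)(14 18)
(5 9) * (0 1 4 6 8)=[1, 4, 2, 3, 6, 9, 8, 7, 0, 5]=(0 1 4 6 8)(5 9)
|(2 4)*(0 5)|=2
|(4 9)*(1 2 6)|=|(1 2 6)(4 9)|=6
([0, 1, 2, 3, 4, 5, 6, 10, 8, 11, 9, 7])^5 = [0, 1, 2, 3, 4, 5, 6, 10, 8, 11, 9, 7]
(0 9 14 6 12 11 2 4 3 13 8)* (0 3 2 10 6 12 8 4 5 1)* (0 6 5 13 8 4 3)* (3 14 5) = [9, 6, 13, 8, 2, 1, 4, 7, 0, 5, 3, 10, 11, 14, 12] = (0 9 5 1 6 4 2 13 14 12 11 10 3 8)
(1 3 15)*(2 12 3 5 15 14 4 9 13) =(1 5 15)(2 12 3 14 4 9 13) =[0, 5, 12, 14, 9, 15, 6, 7, 8, 13, 10, 11, 3, 2, 4, 1]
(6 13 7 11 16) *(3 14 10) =(3 14 10)(6 13 7 11 16) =[0, 1, 2, 14, 4, 5, 13, 11, 8, 9, 3, 16, 12, 7, 10, 15, 6]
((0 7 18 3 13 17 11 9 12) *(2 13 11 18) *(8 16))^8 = ((0 7 2 13 17 18 3 11 9 12)(8 16))^8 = (0 9 3 17 2)(7 12 11 18 13)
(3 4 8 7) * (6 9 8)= (3 4 6 9 8 7)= [0, 1, 2, 4, 6, 5, 9, 3, 7, 8]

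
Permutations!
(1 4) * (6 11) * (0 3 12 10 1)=(0 3 12 10 1 4)(6 11)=[3, 4, 2, 12, 0, 5, 11, 7, 8, 9, 1, 6, 10]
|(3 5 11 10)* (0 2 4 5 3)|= |(0 2 4 5 11 10)|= 6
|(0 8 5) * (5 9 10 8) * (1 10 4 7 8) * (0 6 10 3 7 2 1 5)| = |(1 3 7 8 9 4 2)(5 6 10)| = 21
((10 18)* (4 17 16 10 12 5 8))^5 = (4 12 16 8 18 17 5 10) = ((4 17 16 10 18 12 5 8))^5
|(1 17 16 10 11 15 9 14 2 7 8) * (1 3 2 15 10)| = |(1 17 16)(2 7 8 3)(9 14 15)(10 11)| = 12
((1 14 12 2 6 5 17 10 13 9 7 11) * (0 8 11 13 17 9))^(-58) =((0 8 11 1 14 12 2 6 5 9 7 13)(10 17))^(-58) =(17)(0 11 14 2 5 7)(1 12 6 9 13 8)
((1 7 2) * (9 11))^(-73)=((1 7 2)(9 11))^(-73)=(1 2 7)(9 11)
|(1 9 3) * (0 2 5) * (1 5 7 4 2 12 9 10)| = |(0 12 9 3 5)(1 10)(2 7 4)| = 30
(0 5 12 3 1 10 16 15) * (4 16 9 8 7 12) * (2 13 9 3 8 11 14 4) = [5, 10, 13, 1, 16, 2, 6, 12, 7, 11, 3, 14, 8, 9, 4, 0, 15] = (0 5 2 13 9 11 14 4 16 15)(1 10 3)(7 12 8)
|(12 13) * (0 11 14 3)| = |(0 11 14 3)(12 13)| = 4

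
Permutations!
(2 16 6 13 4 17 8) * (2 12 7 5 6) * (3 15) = (2 16)(3 15)(4 17 8 12 7 5 6 13) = [0, 1, 16, 15, 17, 6, 13, 5, 12, 9, 10, 11, 7, 4, 14, 3, 2, 8]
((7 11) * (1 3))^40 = ((1 3)(7 11))^40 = (11)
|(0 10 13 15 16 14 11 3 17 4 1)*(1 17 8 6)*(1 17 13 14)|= 13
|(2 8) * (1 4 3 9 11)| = 10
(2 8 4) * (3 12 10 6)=[0, 1, 8, 12, 2, 5, 3, 7, 4, 9, 6, 11, 10]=(2 8 4)(3 12 10 6)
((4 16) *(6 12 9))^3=((4 16)(6 12 9))^3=(4 16)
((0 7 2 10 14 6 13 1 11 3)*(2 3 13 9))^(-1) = ((0 7 3)(1 11 13)(2 10 14 6 9))^(-1) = (0 3 7)(1 13 11)(2 9 6 14 10)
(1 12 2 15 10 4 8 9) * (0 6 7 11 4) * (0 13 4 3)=(0 6 7 11 3)(1 12 2 15 10 13 4 8 9)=[6, 12, 15, 0, 8, 5, 7, 11, 9, 1, 13, 3, 2, 4, 14, 10]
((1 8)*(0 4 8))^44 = ((0 4 8 1))^44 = (8)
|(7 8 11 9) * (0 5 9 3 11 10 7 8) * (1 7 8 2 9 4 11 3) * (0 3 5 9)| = |(0 9 2)(1 7 3 5 4 11)(8 10)| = 6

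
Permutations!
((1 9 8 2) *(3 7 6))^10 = ((1 9 8 2)(3 7 6))^10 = (1 8)(2 9)(3 7 6)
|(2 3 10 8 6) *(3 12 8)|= 4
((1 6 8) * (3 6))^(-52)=(8)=((1 3 6 8))^(-52)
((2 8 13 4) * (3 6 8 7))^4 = ((2 7 3 6 8 13 4))^4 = (2 8 7 13 3 4 6)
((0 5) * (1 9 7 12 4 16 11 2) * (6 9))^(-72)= (16)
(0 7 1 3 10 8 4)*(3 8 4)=(0 7 1 8 3 10 4)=[7, 8, 2, 10, 0, 5, 6, 1, 3, 9, 4]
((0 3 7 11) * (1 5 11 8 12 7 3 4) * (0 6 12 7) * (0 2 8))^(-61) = ((0 4 1 5 11 6 12 2 8 7))^(-61) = (0 7 8 2 12 6 11 5 1 4)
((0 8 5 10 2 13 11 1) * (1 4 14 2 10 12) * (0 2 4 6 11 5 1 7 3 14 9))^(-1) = (0 9 4 14 3 7 12 5 13 2 1 8)(6 11)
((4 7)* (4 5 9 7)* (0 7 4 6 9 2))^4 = ((0 7 5 2)(4 6 9))^4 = (4 6 9)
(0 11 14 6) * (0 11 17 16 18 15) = (0 17 16 18 15)(6 11 14) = [17, 1, 2, 3, 4, 5, 11, 7, 8, 9, 10, 14, 12, 13, 6, 0, 18, 16, 15]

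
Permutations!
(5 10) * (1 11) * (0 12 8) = (0 12 8)(1 11)(5 10) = [12, 11, 2, 3, 4, 10, 6, 7, 0, 9, 5, 1, 8]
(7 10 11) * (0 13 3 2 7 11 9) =[13, 1, 7, 2, 4, 5, 6, 10, 8, 0, 9, 11, 12, 3] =(0 13 3 2 7 10 9)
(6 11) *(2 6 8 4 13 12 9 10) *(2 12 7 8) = [0, 1, 6, 3, 13, 5, 11, 8, 4, 10, 12, 2, 9, 7] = (2 6 11)(4 13 7 8)(9 10 12)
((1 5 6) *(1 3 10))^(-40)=((1 5 6 3 10))^(-40)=(10)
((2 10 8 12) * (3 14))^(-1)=(2 12 8 10)(3 14)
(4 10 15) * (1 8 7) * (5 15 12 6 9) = (1 8 7)(4 10 12 6 9 5 15) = [0, 8, 2, 3, 10, 15, 9, 1, 7, 5, 12, 11, 6, 13, 14, 4]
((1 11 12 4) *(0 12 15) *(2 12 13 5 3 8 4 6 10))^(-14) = ((0 13 5 3 8 4 1 11 15)(2 12 6 10))^(-14) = (0 8 15 3 11 5 1 13 4)(2 6)(10 12)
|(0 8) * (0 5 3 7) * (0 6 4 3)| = 12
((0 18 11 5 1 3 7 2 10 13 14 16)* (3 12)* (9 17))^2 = (0 11 1 3 2 13 16 18 5 12 7 10 14)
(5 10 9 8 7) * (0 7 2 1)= (0 7 5 10 9 8 2 1)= [7, 0, 1, 3, 4, 10, 6, 5, 2, 8, 9]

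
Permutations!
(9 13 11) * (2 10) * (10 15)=(2 15 10)(9 13 11)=[0, 1, 15, 3, 4, 5, 6, 7, 8, 13, 2, 9, 12, 11, 14, 10]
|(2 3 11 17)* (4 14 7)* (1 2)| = 15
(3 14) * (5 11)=(3 14)(5 11)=[0, 1, 2, 14, 4, 11, 6, 7, 8, 9, 10, 5, 12, 13, 3]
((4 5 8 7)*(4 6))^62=(4 8 6 5 7)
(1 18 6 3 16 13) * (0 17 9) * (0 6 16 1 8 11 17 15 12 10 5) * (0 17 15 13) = [13, 18, 2, 1, 4, 17, 3, 7, 11, 6, 5, 15, 10, 8, 14, 12, 0, 9, 16] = (0 13 8 11 15 12 10 5 17 9 6 3 1 18 16)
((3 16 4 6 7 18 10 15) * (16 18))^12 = (18)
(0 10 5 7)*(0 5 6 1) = (0 10 6 1)(5 7) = [10, 0, 2, 3, 4, 7, 1, 5, 8, 9, 6]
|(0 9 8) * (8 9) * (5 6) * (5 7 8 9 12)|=|(0 9 12 5 6 7 8)|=7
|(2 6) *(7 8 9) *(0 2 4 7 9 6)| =4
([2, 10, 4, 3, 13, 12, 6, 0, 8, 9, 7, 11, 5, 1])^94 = (0 13 7 4 10 2 1)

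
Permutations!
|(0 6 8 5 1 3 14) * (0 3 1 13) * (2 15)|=10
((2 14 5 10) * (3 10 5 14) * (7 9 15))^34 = ((2 3 10)(7 9 15))^34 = (2 3 10)(7 9 15)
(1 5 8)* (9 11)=(1 5 8)(9 11)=[0, 5, 2, 3, 4, 8, 6, 7, 1, 11, 10, 9]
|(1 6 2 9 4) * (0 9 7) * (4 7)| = 12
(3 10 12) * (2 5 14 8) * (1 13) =(1 13)(2 5 14 8)(3 10 12) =[0, 13, 5, 10, 4, 14, 6, 7, 2, 9, 12, 11, 3, 1, 8]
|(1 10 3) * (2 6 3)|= |(1 10 2 6 3)|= 5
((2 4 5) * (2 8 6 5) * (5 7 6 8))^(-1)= ((8)(2 4)(6 7))^(-1)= (8)(2 4)(6 7)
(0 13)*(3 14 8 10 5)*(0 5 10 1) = [13, 0, 2, 14, 4, 3, 6, 7, 1, 9, 10, 11, 12, 5, 8] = (0 13 5 3 14 8 1)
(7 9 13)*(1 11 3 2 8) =(1 11 3 2 8)(7 9 13) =[0, 11, 8, 2, 4, 5, 6, 9, 1, 13, 10, 3, 12, 7]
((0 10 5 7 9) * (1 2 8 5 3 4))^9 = ((0 10 3 4 1 2 8 5 7 9))^9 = (0 9 7 5 8 2 1 4 3 10)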